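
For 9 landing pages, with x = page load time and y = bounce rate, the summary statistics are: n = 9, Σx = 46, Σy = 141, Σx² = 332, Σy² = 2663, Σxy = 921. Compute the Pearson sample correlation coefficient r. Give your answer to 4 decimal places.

Numerator: nΣxy − (Σx)(Σy) = 9·921 − (46)(141) = 1803
Denominator: √[(nΣx²−(Σx)²)(nΣy²−(Σy)²)]
  nΣx²−(Σx)² = 9·332 − 2116 = 872;  nΣy²−(Σy)² = 9·2663 − 19881 = 4086
  √(872·4086) = √3562992 = 1887.5889
r = 1803 / 1887.5889 = 0.9552

0.9552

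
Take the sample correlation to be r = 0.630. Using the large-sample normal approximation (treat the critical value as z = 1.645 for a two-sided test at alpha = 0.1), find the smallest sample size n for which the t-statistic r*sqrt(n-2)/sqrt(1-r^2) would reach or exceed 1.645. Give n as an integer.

7

Need r·√(n−2)/√(1−r²) ≥ 1.645
√(n−2) ≥ 1.645·√(1−0.396900) / 0.630 = 1.645·0.776595 / 0.630 = 2.0278
n−2 ≥ 4.1120  ⇒  n ≥ 6.1120
Smallest integer n = 7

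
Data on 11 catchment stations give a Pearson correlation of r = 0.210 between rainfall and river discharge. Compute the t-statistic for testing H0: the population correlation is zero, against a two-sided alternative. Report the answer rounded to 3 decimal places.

0.644

t = r·√(n−2) / √(1−r²) with r = 0.210, n = 11
  = 0.210·√9 / √(1 − 0.044100)
  = 0.210·3.000000 / 0.977701
  = 0.630000 / 0.977701 = 0.644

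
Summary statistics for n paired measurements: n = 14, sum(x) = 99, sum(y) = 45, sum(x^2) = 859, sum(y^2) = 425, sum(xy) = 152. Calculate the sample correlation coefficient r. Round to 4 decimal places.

-0.7874

Numerator: nΣxy − (Σx)(Σy) = 14·152 − (99)(45) = -2327
Denominator: √[(nΣx²−(Σx)²)(nΣy²−(Σy)²)]
  nΣx²−(Σx)² = 14·859 − 9801 = 2225;  nΣy²−(Σy)² = 14·425 − 2025 = 3925
  √(2225·3925) = √8733125 = 2955.1861
r = -2327 / 2955.1861 = -0.7874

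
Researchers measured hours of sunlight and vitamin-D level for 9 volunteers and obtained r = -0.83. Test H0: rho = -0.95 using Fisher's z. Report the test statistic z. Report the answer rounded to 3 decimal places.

1.577

Fisher z: atanh(-0.83) = -1.188136, atanh(-0.95) = -1.831781
z = (z_r − z_0)·√(n−3) = (-1.188136 − (-1.831781))·√6 = 0.643645 · 2.449490 = 1.577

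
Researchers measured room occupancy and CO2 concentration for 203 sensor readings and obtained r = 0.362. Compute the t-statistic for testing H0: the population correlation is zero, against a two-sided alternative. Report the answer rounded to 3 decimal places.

5.506

1 − r² = 1 − 0.131044 = 0.868956;  √(1−r²) = 0.932178
√(n−2) = √201 = 14.177447
t = r·√(n−2)/√(1−r²) = 0.362 · 14.177447 / 0.932178 = 5.506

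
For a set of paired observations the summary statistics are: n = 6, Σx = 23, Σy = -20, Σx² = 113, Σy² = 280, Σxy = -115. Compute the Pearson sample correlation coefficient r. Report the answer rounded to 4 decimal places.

S_xy = nΣxy − ΣxΣy = 6·(-115) − 23·(-20) = -690 − (-460) = -230
S_xx = nΣx² − (Σx)² = 6·113 − 23² = 678 − 529 = 149
S_yy = nΣy² − (Σy)² = 6·280 − (-20)² = 1680 − 400 = 1280
r = S_xy / √(S_xx·S_yy) = -230 / √(149·1280) = -230 / √190720 = -230 / 436.7150 = -0.5267

-0.5267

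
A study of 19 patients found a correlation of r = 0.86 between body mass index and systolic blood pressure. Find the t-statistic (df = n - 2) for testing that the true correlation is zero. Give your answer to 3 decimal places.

1 − r² = 1 − 0.7396 = 0.2604;  √(1−r²) = 0.510294
√(n−2) = √17 = 4.123106
t = r·√(n−2)/√(1−r²) = 0.86 · 4.123106 / 0.510294 = 6.949

6.949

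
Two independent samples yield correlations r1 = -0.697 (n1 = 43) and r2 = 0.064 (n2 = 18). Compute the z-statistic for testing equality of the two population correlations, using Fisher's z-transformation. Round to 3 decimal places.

Fisher z-transforms: z1 = atanh(-0.697) = -0.861442, z2 = atanh(0.064) = 0.064088; difference d = -0.925530
Var(d) = 1/40 + 1/15 = 0.0250000 + 0.0666667 = 0.0916667
z = d/√Var(d) = -0.925530 / √0.0916667 = -0.925530 / 0.302765 = -3.057

-3.057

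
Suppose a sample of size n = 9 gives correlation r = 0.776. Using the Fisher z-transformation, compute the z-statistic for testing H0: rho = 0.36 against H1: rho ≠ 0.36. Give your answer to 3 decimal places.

1.613

z_r = atanh(0.776) = 1.035236,  z_0 = atanh(0.36) = 0.376886
SE = 1/√(n−3) = 1/√6 = 0.408248
z = (z_r − z_0)/SE = (1.035236 − 0.376886) / 0.408248 = 0.658350 / 0.408248 = 1.613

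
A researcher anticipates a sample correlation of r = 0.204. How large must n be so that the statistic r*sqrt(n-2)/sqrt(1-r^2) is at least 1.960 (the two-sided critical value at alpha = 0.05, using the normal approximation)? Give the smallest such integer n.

Need r·√(n−2)/√(1−r²) ≥ 1.960
√(n−2) ≥ 1.960·√(1−0.041616) / 0.204 = 1.960·0.978971 / 0.204 = 9.4058
n−2 ≥ 88.4691  ⇒  n ≥ 90.4691
Smallest integer n = 91

91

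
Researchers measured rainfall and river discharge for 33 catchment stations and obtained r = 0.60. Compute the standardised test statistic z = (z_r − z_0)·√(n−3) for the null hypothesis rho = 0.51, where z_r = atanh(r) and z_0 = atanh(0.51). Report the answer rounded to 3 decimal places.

0.714

z_r = atanh(0.60) = 0.693147,  z_0 = atanh(0.51) = 0.562730
SE = 1/√(n−3) = 1/√30 = 0.182574
z = (z_r − z_0)/SE = (0.693147 − 0.562730) / 0.182574 = 0.130417 / 0.182574 = 0.714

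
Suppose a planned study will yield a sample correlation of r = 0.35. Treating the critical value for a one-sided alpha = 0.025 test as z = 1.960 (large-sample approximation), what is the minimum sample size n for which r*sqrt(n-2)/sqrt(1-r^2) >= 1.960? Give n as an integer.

r√(n−2)/√(1−r²) ≥ 1.960  ⇔  n−2 ≥ (1.960)²·(1−r²)/r²
(1−r²)/r² = (1−0.1225)/0.1225 = 7.1633
n ≥ 2 + 3.8416·7.1633 = 2 + 27.5185 = 29.5185
⌈29.5185⌉ = 30

30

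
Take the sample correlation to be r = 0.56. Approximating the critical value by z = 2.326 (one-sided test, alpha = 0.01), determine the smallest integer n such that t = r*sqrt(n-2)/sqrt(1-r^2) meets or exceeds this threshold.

14

r√(n−2)/√(1−r²) ≥ 2.326  ⇔  n−2 ≥ (2.326)²·(1−r²)/r²
(1−r²)/r² = (1−0.3136)/0.3136 = 2.1888
n ≥ 2 + 5.410276·2.1888 = 2 + 11.8420 = 13.8420
⌈13.8420⌉ = 14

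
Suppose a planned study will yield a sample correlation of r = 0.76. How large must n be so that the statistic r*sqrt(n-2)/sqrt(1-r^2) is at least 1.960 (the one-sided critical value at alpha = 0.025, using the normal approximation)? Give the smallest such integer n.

5

Need r·√(n−2)/√(1−r²) ≥ 1.960
√(n−2) ≥ 1.960·√(1−0.5776) / 0.76 = 1.960·0.649923 / 0.76 = 1.6761
n−2 ≥ 2.8093  ⇒  n ≥ 4.8093
Smallest integer n = 5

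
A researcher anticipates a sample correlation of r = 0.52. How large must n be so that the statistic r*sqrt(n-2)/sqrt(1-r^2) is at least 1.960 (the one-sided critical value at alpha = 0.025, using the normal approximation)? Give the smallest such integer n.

Need r·√(n−2)/√(1−r²) ≥ 1.960
√(n−2) ≥ 1.960·√(1−0.2704) / 0.52 = 1.960·0.854166 / 0.52 = 3.2195
n−2 ≥ 10.3652  ⇒  n ≥ 12.3652
Smallest integer n = 13

13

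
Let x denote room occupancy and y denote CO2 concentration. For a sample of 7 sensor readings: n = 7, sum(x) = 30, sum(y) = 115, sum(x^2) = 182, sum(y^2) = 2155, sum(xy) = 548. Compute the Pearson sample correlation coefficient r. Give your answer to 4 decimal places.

Numerator: nΣxy − (Σx)(Σy) = 7·548 − (30)(115) = 386
Denominator: √[(nΣx²−(Σx)²)(nΣy²−(Σy)²)]
  nΣx²−(Σx)² = 7·182 − 900 = 374;  nΣy²−(Σy)² = 7·2155 − 13225 = 1860
  √(374·1860) = √695640 = 834.0504
r = 386 / 834.0504 = 0.4628

0.4628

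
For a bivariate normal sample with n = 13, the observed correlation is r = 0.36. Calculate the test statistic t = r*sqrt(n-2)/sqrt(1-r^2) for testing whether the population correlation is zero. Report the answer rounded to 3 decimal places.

t = r·√(n−2) / √(1−r²) with r = 0.36, n = 13
  = 0.36·√11 / √(1 − 0.1296)
  = 0.36·3.316625 / 0.932952
  = 1.193985 / 0.932952 = 1.280

1.280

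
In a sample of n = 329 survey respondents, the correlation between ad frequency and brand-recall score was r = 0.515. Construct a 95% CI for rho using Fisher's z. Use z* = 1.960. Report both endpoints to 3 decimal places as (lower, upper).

z_r = atanh(0.515) = 0.569511;  SE = 1/√(n−3) = 1/√326 = 0.055385
z-limits: 0.569511 ± 1.960·0.055385 = 0.569511 ± 0.108555 = [0.460956, 0.678066]
ρ-limits: (tanh 0.460956, tanh 0.678066) = (0.431, 0.590)

(0.431, 0.590)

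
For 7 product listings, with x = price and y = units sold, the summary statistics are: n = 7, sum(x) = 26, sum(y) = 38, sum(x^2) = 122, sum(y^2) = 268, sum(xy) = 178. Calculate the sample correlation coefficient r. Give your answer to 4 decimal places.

S_xy = nΣxy − ΣxΣy = 7·178 − 26·38 = 1246 − 988 = 258
S_xx = nΣx² − (Σx)² = 7·122 − 26² = 854 − 676 = 178
S_yy = nΣy² − (Σy)² = 7·268 − 38² = 1876 − 1444 = 432
r = S_xy / √(S_xx·S_yy) = 258 / √(178·432) = 258 / √76896 = 258 / 277.3013 = 0.9304

0.9304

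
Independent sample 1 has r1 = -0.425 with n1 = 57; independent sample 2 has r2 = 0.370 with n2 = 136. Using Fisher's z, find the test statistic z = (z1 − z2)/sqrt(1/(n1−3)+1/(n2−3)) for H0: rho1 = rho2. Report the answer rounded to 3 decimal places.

-5.219

Fisher z-transforms: z1 = atanh(-0.425) = -0.453779, z2 = atanh(0.370) = 0.388423; difference d = -0.842202
Var(d) = 1/54 + 1/133 = 0.0185185 + 0.0075188 = 0.0260373
z = d/√Var(d) = -0.842202 / √0.0260373 = -0.842202 / 0.161361 = -5.219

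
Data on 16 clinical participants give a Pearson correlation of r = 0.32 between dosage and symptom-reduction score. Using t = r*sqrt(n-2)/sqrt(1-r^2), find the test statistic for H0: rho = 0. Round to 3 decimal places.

1.264

1 − r² = 1 − 0.1024 = 0.8976;  √(1−r²) = 0.947418
√(n−2) = √14 = 3.741657
t = r·√(n−2)/√(1−r²) = 0.32 · 3.741657 / 0.947418 = 1.264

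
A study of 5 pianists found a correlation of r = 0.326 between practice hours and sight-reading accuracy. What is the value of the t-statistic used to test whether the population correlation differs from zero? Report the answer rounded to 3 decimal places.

1 − r² = 1 − 0.106276 = 0.893724;  √(1−r²) = 0.945370
√(n−2) = √3 = 1.732051
t = r·√(n−2)/√(1−r²) = 0.326 · 1.732051 / 0.945370 = 0.597

0.597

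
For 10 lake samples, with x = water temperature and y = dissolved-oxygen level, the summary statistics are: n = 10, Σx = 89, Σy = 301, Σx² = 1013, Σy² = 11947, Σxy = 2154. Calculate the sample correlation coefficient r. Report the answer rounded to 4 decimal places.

Numerator: nΣxy − (Σx)(Σy) = 10·2154 − (89)(301) = -5249
Denominator: √[(nΣx²−(Σx)²)(nΣy²−(Σy)²)]
  nΣx²−(Σx)² = 10·1013 − 7921 = 2209;  nΣy²−(Σy)² = 10·11947 − 90601 = 28869
  √(2209·28869) = √63771621 = 7985.7136
r = -5249 / 7985.7136 = -0.6573

-0.6573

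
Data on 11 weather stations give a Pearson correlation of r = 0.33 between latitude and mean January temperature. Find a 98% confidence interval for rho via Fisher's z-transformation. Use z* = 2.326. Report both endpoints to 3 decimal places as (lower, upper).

z_r = atanh(0.33) = 0.342828;  SE = 1/√(n−3) = 1/√8 = 0.353553
z-limits: 0.342828 ± 2.326·0.353553 = 0.342828 ± 0.822364 = [-0.479536, 1.165192]
ρ-limits: (tanh -0.479536, tanh 1.165192) = (-0.446, 0.823)

(-0.446, 0.823)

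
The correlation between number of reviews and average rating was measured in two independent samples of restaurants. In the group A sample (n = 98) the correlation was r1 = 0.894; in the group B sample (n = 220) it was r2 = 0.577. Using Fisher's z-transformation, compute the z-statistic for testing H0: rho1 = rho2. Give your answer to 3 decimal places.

6.369

Fisher z-transforms: z1 = atanh(0.894) = 1.441504, z2 = atanh(0.577) = 0.657954; difference d = 0.783550
Var(d) = 1/95 + 1/217 = 0.0105263 + 0.0046083 = 0.0151346
z = d/√Var(d) = 0.783550 / √0.0151346 = 0.783550 / 0.123023 = 6.369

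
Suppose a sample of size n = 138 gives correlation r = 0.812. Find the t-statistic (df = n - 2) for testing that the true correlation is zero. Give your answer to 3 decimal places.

1 − r² = 1 − 0.659344 = 0.340656;  √(1−r²) = 0.583657
√(n−2) = √136 = 11.661904
t = r·√(n−2)/√(1−r²) = 0.812 · 11.661904 / 0.583657 = 16.224

16.224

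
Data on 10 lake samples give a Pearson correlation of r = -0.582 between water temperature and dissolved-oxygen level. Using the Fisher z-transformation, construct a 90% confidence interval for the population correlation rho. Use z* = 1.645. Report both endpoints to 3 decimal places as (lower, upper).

z_r = atanh(-0.582) = -0.665482;  SE = 1/√(n−3) = 1/√7 = 0.377964
z-limits: -0.665482 ± 1.645·0.377964 = -0.665482 ± 0.621751 = [-1.287233, -0.043731]
ρ-limits: (tanh -1.287233, tanh -0.043731) = (-0.858, -0.044)

(-0.858, -0.044)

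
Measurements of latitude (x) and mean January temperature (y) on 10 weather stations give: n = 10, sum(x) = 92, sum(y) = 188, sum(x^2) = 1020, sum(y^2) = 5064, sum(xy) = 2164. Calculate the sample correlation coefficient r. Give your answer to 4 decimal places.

Numerator: nΣxy − (Σx)(Σy) = 10·2164 − (92)(188) = 4344
Denominator: √[(nΣx²−(Σx)²)(nΣy²−(Σy)²)]
  nΣx²−(Σx)² = 10·1020 − 8464 = 1736;  nΣy²−(Σy)² = 10·5064 − 35344 = 15296
  √(1736·15296) = √26553856 = 5153.0434
r = 4344 / 5153.0434 = 0.8430

0.8430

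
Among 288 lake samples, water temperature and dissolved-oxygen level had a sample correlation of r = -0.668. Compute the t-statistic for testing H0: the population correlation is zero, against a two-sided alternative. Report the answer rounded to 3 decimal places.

-15.181

1 − r² = 1 − 0.446224 = 0.553776;  √(1−r²) = 0.744161
√(n−2) = √286 = 16.911535
t = r·√(n−2)/√(1−r²) = -0.668 · 16.911535 / 0.744161 = -15.181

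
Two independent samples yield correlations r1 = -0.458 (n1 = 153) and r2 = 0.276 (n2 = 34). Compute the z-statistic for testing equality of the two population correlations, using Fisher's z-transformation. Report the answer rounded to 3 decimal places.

-3.944

z1 = atanh(-0.458) = -0.494777,  z2 = atanh(0.276) = 0.283347
SE = √(1/(n1−3) + 1/(n2−3)) = √(1/150 + 1/31) = √(0.0066667 + 0.0322581) = √0.0389248 = 0.197294
z = (z1 − z2)/SE = (-0.494777 − 0.283347) / 0.197294 = -0.778124 / 0.197294 = -3.944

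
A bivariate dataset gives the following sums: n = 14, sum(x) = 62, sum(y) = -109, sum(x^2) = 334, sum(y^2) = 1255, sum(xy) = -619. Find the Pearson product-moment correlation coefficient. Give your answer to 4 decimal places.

-0.8770

S_xy = nΣxy − ΣxΣy = 14·(-619) − 62·(-109) = -8666 − (-6758) = -1908
S_xx = nΣx² − (Σx)² = 14·334 − 62² = 4676 − 3844 = 832
S_yy = nΣy² − (Σy)² = 14·1255 − (-109)² = 17570 − 11881 = 5689
r = S_xy / √(S_xx·S_yy) = -1908 / √(832·5689) = -1908 / √4733248 = -1908 / 2175.6029 = -0.8770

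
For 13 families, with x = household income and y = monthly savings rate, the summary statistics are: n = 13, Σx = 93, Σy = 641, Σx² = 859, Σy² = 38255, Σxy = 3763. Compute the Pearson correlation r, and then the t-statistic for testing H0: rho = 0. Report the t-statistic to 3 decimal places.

-3.490

S_xy = nΣxy − ΣxΣy = 13·3763 − 93·641 = 48919 − 59613 = -10694
S_xx = nΣx² − (Σx)² = 13·859 − 93² = 11167 − 8649 = 2518
S_yy = nΣy² − (Σy)² = 13·38255 − 641² = 497315 − 410881 = 86434
r = S_xy / √(S_xx·S_yy) = -10694 / √(2518·86434) = -10694 / √217640812 = -10694 / 14752.6544 = -0.7249
t = r·√(n−2)/√(1−r²) = -0.7249·√11 / √(1−0.525480) = -2.404221 / 0.688854 = -3.490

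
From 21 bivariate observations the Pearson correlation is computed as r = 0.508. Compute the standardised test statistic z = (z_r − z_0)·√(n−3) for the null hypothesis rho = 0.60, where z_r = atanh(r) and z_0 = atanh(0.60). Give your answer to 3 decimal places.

z_r = atanh(0.508) = 0.560030,  z_0 = atanh(0.60) = 0.693147
SE = 1/√(n−3) = 1/√18 = 0.235702
z = (z_r − z_0)/SE = (0.560030 − 0.693147) / 0.235702 = -0.133117 / 0.235702 = -0.565

-0.565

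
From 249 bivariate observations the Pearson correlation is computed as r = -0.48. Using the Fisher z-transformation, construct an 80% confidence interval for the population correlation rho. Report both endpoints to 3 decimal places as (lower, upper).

z_r = atanh(-0.48) = -0.522984;  SE = 1/√(n−3) = 1/√246 = 0.063758
z-limits: -0.522984 ± 1.282·0.063758 = -0.522984 ± 0.081738 = [-0.604722, -0.441246]
ρ-limits: (tanh -0.604722, tanh -0.441246) = (-0.540, -0.415)

(-0.540, -0.415)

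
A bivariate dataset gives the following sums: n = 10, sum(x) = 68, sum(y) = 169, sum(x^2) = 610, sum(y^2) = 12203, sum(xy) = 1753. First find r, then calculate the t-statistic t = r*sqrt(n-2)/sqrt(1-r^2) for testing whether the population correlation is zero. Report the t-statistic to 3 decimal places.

S_xy = nΣxy − ΣxΣy = 10·1753 − 68·169 = 17530 − 11492 = 6038
S_xx = nΣx² − (Σx)² = 10·610 − 68² = 6100 − 4624 = 1476
S_yy = nΣy² − (Σy)² = 10·12203 − 169² = 122030 − 28561 = 93469
r = S_xy / √(S_xx·S_yy) = 6038 / √(1476·93469) = 6038 / √137960244 = 6038 / 11745.6479 = 0.5141
t = r·√(n−2)/√(1−r²) = 0.5141·√8 / √(1−0.264299) = 1.454094 / 0.857730 = 1.695

1.695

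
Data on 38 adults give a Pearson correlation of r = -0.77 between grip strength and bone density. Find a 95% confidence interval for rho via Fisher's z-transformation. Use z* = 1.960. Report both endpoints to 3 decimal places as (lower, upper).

Fisher z: z_r = atanh(r) = ½·ln((1+(-0.77))/(1−(-0.77))) = -1.020328
SE(z) = 1/√(n−3) = 1/√35 = 0.169031
95% ⇒ z* = 1.960; margin = 1.960·0.169031 = 0.331301
CI on z-scale: (-1.351629, -0.689027)
Back-transform: tanh(-1.351629) = -0.874437, tanh(-0.689027) = -0.597357

(-0.874, -0.597)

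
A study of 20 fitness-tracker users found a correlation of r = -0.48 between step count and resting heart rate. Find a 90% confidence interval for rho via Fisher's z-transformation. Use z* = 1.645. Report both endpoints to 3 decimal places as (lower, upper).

z_r = atanh(-0.48) = -0.522984;  SE = 1/√(n−3) = 1/√17 = 0.242536
z-limits: -0.522984 ± 1.645·0.242536 = -0.522984 ± 0.398972 = [-0.921956, -0.124012]
ρ-limits: (tanh -0.921956, tanh -0.124012) = (-0.727, -0.123)

(-0.727, -0.123)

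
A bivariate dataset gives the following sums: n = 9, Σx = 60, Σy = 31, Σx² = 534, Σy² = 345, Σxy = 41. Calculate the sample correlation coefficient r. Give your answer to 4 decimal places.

-0.9272

S_xy = nΣxy − ΣxΣy = 9·41 − 60·31 = 369 − 1860 = -1491
S_xx = nΣx² − (Σx)² = 9·534 − 60² = 4806 − 3600 = 1206
S_yy = nΣy² − (Σy)² = 9·345 − 31² = 3105 − 961 = 2144
r = S_xy / √(S_xx·S_yy) = -1491 / √(1206·2144) = -1491 / √2585664 = -1491 / 1608.0000 = -0.9272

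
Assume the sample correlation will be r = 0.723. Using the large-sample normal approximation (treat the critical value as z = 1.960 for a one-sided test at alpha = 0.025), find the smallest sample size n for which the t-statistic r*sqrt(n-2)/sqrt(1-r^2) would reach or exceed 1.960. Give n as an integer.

6

Need r·√(n−2)/√(1−r²) ≥ 1.960
√(n−2) ≥ 1.960·√(1−0.522729) / 0.723 = 1.960·0.690848 / 0.723 = 1.8728
n−2 ≥ 3.5074  ⇒  n ≥ 5.5074
Smallest integer n = 6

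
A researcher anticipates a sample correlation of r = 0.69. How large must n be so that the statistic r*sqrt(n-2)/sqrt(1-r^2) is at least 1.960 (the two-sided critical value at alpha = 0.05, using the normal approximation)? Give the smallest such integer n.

r√(n−2)/√(1−r²) ≥ 1.960  ⇔  n−2 ≥ (1.960)²·(1−r²)/r²
(1−r²)/r² = (1−0.4761)/0.4761 = 1.1004
n ≥ 2 + 3.8416·1.1004 = 2 + 4.2273 = 6.2273
⌈6.2273⌉ = 7

7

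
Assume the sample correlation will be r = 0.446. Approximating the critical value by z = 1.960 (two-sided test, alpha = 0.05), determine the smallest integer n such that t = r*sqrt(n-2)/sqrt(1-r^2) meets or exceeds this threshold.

18

Need r·√(n−2)/√(1−r²) ≥ 1.960
√(n−2) ≥ 1.960·√(1−0.198916) / 0.446 = 1.960·0.895033 / 0.446 = 3.9333
n−2 ≥ 15.4708  ⇒  n ≥ 17.4708
Smallest integer n = 18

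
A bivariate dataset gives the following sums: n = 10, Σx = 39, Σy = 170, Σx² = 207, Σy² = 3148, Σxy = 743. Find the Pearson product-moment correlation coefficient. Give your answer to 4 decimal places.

S_xy = nΣxy − ΣxΣy = 10·743 − 39·170 = 7430 − 6630 = 800
S_xx = nΣx² − (Σx)² = 10·207 − 39² = 2070 − 1521 = 549
S_yy = nΣy² − (Σy)² = 10·3148 − 170² = 31480 − 28900 = 2580
r = S_xy / √(S_xx·S_yy) = 800 / √(549·2580) = 800 / √1416420 = 800 / 1190.1344 = 0.6722

0.6722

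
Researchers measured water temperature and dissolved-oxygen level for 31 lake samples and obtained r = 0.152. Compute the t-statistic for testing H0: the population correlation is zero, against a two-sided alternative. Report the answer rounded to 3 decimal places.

0.828

t = r·√(n−2) / √(1−r²) with r = 0.152, n = 31
  = 0.152·√29 / √(1 − 0.023104)
  = 0.152·5.385165 / 0.988380
  = 0.818545 / 0.988380 = 0.828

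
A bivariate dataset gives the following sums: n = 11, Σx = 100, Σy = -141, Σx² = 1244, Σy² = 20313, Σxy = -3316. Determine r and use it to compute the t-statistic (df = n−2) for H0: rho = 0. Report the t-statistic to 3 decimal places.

-4.252

Numerator: nΣxy − (Σx)(Σy) = 11·(-3316) − (100)(-141) = -22376
Denominator: √[(nΣx²−(Σx)²)(nΣy²−(Σy)²)]
  nΣx²−(Σx)² = 11·1244 − 10000 = 3684;  nΣy²−(Σy)² = 11·20313 − 19881 = 203562
  √(3684·203562) = √749922408 = 27384.7112
r = -22376 / 27384.7112 = -0.8171
t = r·√(n−2)/√(1−r²) = -0.8171·√9 / √(1−0.667652) = -2.451300 / 0.576496 = -4.252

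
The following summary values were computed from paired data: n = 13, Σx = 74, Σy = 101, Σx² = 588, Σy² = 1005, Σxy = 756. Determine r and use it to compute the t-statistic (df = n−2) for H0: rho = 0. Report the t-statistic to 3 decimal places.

Numerator: nΣxy − (Σx)(Σy) = 13·756 − (74)(101) = 2354
Denominator: √[(nΣx²−(Σx)²)(nΣy²−(Σy)²)]
  nΣx²−(Σx)² = 13·588 − 5476 = 2168;  nΣy²−(Σy)² = 13·1005 − 10201 = 2864
  √(2168·2864) = √6209152 = 2491.8170
r = 2354 / 2491.8170 = 0.9447
t = r·√(n−2)/√(1−r²) = 0.9447·√11 / √(1−0.892458) = 3.133215 / 0.327936 = 9.554

9.554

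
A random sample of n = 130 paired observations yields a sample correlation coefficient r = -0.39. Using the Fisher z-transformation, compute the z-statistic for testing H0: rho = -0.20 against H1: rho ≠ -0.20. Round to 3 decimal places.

-2.356

z_r = atanh(-0.39) = -0.411800,  z_0 = atanh(-0.20) = -0.202733
SE = 1/√(n−3) = 1/√127 = 0.088736
z = (z_r − z_0)/SE = (-0.411800 − (-0.202733)) / 0.088736 = -0.209067 / 0.088736 = -2.356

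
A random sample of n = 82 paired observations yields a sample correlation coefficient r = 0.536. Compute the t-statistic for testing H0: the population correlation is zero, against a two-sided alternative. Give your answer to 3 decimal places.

5.679

1 − r² = 1 − 0.287296 = 0.712704;  √(1−r²) = 0.844218
√(n−2) = √80 = 8.944272
t = r·√(n−2)/√(1−r²) = 0.536 · 8.944272 / 0.844218 = 5.679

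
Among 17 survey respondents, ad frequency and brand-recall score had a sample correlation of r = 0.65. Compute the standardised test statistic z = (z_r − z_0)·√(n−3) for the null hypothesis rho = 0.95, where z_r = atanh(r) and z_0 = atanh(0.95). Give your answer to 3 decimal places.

z_r = atanh(0.65) = 0.775299,  z_0 = atanh(0.95) = 1.831781
SE = 1/√(n−3) = 1/√14 = 0.267261
z = (z_r − z_0)/SE = (0.775299 − 1.831781) / 0.267261 = -1.056482 / 0.267261 = -3.953

-3.953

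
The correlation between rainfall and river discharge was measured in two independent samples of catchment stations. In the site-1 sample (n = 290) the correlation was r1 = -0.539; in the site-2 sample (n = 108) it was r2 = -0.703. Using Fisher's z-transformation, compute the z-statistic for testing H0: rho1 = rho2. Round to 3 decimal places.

2.371

z1 = atanh(-0.539) = -0.602745,  z2 = atanh(-0.703) = -0.873207
SE = √(1/(n1−3) + 1/(n2−3)) = √(1/287 + 1/105) = √(0.0034843 + 0.0095238) = √0.0130081 = 0.114053
z = (z1 − z2)/SE = (-0.602745 − (-0.873207)) / 0.114053 = 0.270462 / 0.114053 = 2.371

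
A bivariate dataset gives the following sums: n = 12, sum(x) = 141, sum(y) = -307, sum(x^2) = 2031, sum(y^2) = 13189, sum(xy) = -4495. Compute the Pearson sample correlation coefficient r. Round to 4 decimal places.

-0.6283

Numerator: nΣxy − (Σx)(Σy) = 12·(-4495) − (141)(-307) = -10653
Denominator: √[(nΣx²−(Σx)²)(nΣy²−(Σy)²)]
  nΣx²−(Σx)² = 12·2031 − 19881 = 4491;  nΣy²−(Σy)² = 12·13189 − 94249 = 64019
  √(4491·64019) = √287509329 = 16956.1001
r = -10653 / 16956.1001 = -0.6283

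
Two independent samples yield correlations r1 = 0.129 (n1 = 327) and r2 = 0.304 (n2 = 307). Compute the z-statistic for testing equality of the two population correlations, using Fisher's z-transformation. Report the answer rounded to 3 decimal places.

-2.307

z1 = atanh(0.129) = 0.129723,  z2 = atanh(0.304) = 0.313921
SE = √(1/(n1−3) + 1/(n2−3)) = √(1/324 + 1/304) = √(0.0030864 + 0.0032895) = √0.0063759 = 0.079849
z = (z1 − z2)/SE = (0.129723 − 0.313921) / 0.079849 = -0.184198 / 0.079849 = -2.307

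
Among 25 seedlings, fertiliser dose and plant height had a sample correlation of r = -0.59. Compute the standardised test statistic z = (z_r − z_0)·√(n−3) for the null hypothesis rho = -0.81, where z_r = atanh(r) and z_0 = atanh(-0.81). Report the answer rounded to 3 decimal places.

Fisher z: atanh(-0.59) = -0.677666, atanh(-0.81) = -1.127029
z = (z_r − z_0)·√(n−3) = (-0.677666 − (-1.127029))·√22 = 0.449363 · 4.690416 = 2.108

2.108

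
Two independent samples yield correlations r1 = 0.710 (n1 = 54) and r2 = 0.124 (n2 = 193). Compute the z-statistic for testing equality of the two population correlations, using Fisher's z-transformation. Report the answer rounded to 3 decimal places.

4.835

z1 = atanh(0.710) = 0.887184,  z2 = atanh(0.124) = 0.124641
SE = √(1/(n1−3) + 1/(n2−3)) = √(1/51 + 1/190) = √(0.0196078 + 0.0052632) = √0.0248710 = 0.157705
z = (z1 − z2)/SE = (0.887184 − 0.124641) / 0.157705 = 0.762543 / 0.157705 = 4.835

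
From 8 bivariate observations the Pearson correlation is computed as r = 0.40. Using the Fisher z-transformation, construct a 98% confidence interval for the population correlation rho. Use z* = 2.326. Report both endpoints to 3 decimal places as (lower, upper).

Fisher z: z_r = atanh(r) = ½·ln((1+0.40)/(1−0.40)) = 0.423649
SE(z) = 1/√(n−3) = 1/√5 = 0.447214
98% ⇒ z* = 2.326; margin = 2.326·0.447214 = 1.040220
CI on z-scale: (-0.616571, 1.463869)
Back-transform: tanh(-0.616571) = -0.548736, tanh(1.463869) = 0.898401

(-0.549, 0.898)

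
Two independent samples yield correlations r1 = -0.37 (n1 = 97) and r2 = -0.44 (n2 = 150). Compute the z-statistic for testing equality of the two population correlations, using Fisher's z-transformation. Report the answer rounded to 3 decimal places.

z1 = atanh(-0.37) = -0.388423,  z2 = atanh(-0.44) = -0.472231
SE = √(1/(n1−3) + 1/(n2−3)) = √(1/94 + 1/147) = √(0.0106383 + 0.0068027) = √0.0174410 = 0.132064
z = (z1 − z2)/SE = (-0.388423 − (-0.472231)) / 0.132064 = 0.083808 / 0.132064 = 0.635

0.635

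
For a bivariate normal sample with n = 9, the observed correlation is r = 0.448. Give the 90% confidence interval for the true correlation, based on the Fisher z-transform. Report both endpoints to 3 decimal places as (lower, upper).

(-0.187, 0.819)

z_r = atanh(0.448) = 0.482195;  SE = 1/√(n−3) = 1/√6 = 0.408248
z-limits: 0.482195 ± 1.645·0.408248 = 0.482195 ± 0.671568 = [-0.189373, 1.153763]
ρ-limits: (tanh -0.189373, tanh 1.153763) = (-0.187, 0.819)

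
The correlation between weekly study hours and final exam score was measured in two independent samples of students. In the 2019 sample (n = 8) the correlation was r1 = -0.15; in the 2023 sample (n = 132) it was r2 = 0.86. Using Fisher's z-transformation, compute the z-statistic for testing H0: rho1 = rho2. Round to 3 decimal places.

-3.169

Fisher z-transforms: z1 = atanh(-0.15) = -0.151140, z2 = atanh(0.86) = 1.293345; difference d = -1.444485
Var(d) = 1/5 + 1/129 = 0.2000000 + 0.0077519 = 0.2077519
z = d/√Var(d) = -1.444485 / √0.2077519 = -1.444485 / 0.455798 = -3.169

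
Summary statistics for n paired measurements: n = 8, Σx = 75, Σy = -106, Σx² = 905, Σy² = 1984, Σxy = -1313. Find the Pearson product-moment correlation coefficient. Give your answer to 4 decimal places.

Numerator: nΣxy − (Σx)(Σy) = 8·(-1313) − (75)(-106) = -2554
Denominator: √[(nΣx²−(Σx)²)(nΣy²−(Σy)²)]
  nΣx²−(Σx)² = 8·905 − 5625 = 1615;  nΣy²−(Σy)² = 8·1984 − 11236 = 4636
  √(1615·4636) = √7487140 = 2736.2639
r = -2554 / 2736.2639 = -0.9334

-0.9334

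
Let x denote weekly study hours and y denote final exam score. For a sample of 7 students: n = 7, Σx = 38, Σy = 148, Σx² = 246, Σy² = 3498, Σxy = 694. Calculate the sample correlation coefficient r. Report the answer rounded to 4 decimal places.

-0.9041

Numerator: nΣxy − (Σx)(Σy) = 7·694 − (38)(148) = -766
Denominator: √[(nΣx²−(Σx)²)(nΣy²−(Σy)²)]
  nΣx²−(Σx)² = 7·246 − 1444 = 278;  nΣy²−(Σy)² = 7·3498 − 21904 = 2582
  √(278·2582) = √717796 = 847.2284
r = -766 / 847.2284 = -0.9041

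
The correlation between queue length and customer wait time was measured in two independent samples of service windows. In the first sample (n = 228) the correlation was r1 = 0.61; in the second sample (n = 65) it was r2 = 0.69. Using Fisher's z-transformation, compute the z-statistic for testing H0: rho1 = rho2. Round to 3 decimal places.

Fisher z-transforms: z1 = atanh(0.61) = 0.708921, z2 = atanh(0.69) = 0.847956; difference d = -0.139035
Var(d) = 1/225 + 1/62 = 0.0044444 + 0.0161290 = 0.0205734
z = d/√Var(d) = -0.139035 / √0.0205734 = -0.139035 / 0.143434 = -0.969

-0.969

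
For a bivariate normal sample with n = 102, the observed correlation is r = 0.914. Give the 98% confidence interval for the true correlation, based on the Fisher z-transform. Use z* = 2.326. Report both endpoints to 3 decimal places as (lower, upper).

Fisher z: z_r = atanh(r) = ½·ln((1+0.914)/(1−0.914)) = 1.551302
SE(z) = 1/√(n−3) = 1/√99 = 0.100504
98% ⇒ z* = 2.326; margin = 2.326·0.100504 = 0.233772
CI on z-scale: (1.317530, 1.785074)
Back-transform: tanh(1.317530) = 0.866168, tanh(1.785074) = 0.945238

(0.866, 0.945)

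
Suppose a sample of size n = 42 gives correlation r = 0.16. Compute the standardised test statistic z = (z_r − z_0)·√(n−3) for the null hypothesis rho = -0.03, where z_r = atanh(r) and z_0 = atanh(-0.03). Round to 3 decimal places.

z_r = atanh(0.16) = 0.161387,  z_0 = atanh(-0.03) = -0.030009
SE = 1/√(n−3) = 1/√39 = 0.160128
z = (z_r − z_0)/SE = (0.161387 − (-0.030009)) / 0.160128 = 0.191396 / 0.160128 = 1.195

1.195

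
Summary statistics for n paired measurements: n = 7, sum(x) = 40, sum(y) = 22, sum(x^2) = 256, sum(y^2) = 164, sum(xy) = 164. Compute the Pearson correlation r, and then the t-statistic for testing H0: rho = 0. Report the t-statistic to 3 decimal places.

Numerator: nΣxy − (Σx)(Σy) = 7·164 − (40)(22) = 268
Denominator: √[(nΣx²−(Σx)²)(nΣy²−(Σy)²)]
  nΣx²−(Σx)² = 7·256 − 1600 = 192;  nΣy²−(Σy)² = 7·164 − 484 = 664
  √(192·664) = √127488 = 357.0546
r = 268 / 357.0546 = 0.7506
t = r·√(n−2)/√(1−r²) = 0.7506·√5 / √(1−0.563400) = 1.678393 / 0.660757 = 2.540

2.540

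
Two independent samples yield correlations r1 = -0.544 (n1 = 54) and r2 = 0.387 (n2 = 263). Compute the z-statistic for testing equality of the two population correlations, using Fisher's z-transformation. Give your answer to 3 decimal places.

-6.648

z1 = atanh(-0.544) = -0.609819,  z2 = atanh(0.387) = 0.408267
SE = √(1/(n1−3) + 1/(n2−3)) = √(1/51 + 1/260) = √(0.0196078 + 0.0038462) = √0.0234540 = 0.153147
z = (z1 − z2)/SE = (-0.609819 − 0.408267) / 0.153147 = -1.018086 / 0.153147 = -6.648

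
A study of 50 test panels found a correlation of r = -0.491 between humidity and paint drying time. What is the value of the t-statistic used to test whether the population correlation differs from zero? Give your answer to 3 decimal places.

t = r·√(n−2) / √(1−r²) with r = -0.491, n = 50
  = -0.491·√48 / √(1 − 0.241081)
  = -0.491·6.928203 / 0.871160
  = -3.401748 / 0.871160 = -3.905

-3.905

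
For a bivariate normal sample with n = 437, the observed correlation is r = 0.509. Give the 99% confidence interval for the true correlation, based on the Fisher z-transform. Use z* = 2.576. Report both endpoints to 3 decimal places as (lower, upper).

z_r = atanh(0.509) = 0.561379;  SE = 1/√(n−3) = 1/√434 = 0.048002
z-limits: 0.561379 ± 2.576·0.048002 = 0.561379 ± 0.123653 = [0.437726, 0.685032]
ρ-limits: (tanh 0.437726, tanh 0.685032) = (0.412, 0.595)

(0.412, 0.595)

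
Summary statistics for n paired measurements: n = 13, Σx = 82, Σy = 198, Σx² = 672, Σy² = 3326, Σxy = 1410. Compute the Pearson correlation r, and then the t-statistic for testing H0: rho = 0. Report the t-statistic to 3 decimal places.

Numerator: nΣxy − (Σx)(Σy) = 13·1410 − (82)(198) = 2094
Denominator: √[(nΣx²−(Σx)²)(nΣy²−(Σy)²)]
  nΣx²−(Σx)² = 13·672 − 6724 = 2012;  nΣy²−(Σy)² = 13·3326 − 39204 = 4034
  √(2012·4034) = √8116408 = 2848.9310
r = 2094 / 2848.9310 = 0.7350
t = r·√(n−2)/√(1−r²) = 0.7350·√11 / √(1−0.540225) = 2.437719 / 0.678067 = 3.595

3.595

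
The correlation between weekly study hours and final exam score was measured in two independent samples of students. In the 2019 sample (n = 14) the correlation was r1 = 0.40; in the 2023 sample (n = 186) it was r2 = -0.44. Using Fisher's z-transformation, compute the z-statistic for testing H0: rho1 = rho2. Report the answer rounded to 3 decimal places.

Fisher z-transforms: z1 = atanh(0.40) = 0.423649, z2 = atanh(-0.44) = -0.472231; difference d = 0.895880
Var(d) = 1/11 + 1/183 = 0.0909091 + 0.0054645 = 0.0963736
z = d/√Var(d) = 0.895880 / √0.0963736 = 0.895880 / 0.310441 = 2.886

2.886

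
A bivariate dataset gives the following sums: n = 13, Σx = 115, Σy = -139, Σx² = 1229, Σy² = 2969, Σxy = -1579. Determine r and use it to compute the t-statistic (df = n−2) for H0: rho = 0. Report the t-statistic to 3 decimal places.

-2.646

S_xy = nΣxy − ΣxΣy = 13·(-1579) − 115·(-139) = -20527 − (-15985) = -4542
S_xx = nΣx² − (Σx)² = 13·1229 − 115² = 15977 − 13225 = 2752
S_yy = nΣy² − (Σy)² = 13·2969 − (-139)² = 38597 − 19321 = 19276
r = S_xy / √(S_xx·S_yy) = -4542 / √(2752·19276) = -4542 / √53047552 = -4542 / 7283.3750 = -0.6236
t = r·√(n−2)/√(1−r²) = -0.6236·√11 / √(1−0.388877) = -2.068247 / 0.781744 = -2.646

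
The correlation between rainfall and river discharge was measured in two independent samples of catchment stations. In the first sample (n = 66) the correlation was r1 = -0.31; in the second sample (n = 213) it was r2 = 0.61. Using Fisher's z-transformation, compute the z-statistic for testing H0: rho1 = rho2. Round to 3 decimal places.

Fisher z-transforms: z1 = atanh(-0.31) = -0.320545, z2 = atanh(0.61) = 0.708921; difference d = -1.029466
Var(d) = 1/63 + 1/210 = 0.0158730 + 0.0047619 = 0.0206349
z = d/√Var(d) = -1.029466 / √0.0206349 = -1.029466 / 0.143649 = -7.167

-7.167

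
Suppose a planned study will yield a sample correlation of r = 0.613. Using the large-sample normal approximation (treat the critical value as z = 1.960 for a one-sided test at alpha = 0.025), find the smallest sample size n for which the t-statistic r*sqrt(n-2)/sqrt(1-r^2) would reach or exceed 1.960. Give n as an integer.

9

Need r·√(n−2)/√(1−r²) ≥ 1.960
√(n−2) ≥ 1.960·√(1−0.375769) / 0.613 = 1.960·0.790083 / 0.613 = 2.5262
n−2 ≥ 6.3817  ⇒  n ≥ 8.3817
Smallest integer n = 9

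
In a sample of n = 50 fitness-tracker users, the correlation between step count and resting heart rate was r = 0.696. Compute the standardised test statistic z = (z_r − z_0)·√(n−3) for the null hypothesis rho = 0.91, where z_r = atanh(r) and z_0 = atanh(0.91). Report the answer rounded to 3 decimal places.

-4.580

z_r = atanh(0.696) = 0.859500,  z_0 = atanh(0.91) = 1.527524
SE = 1/√(n−3) = 1/√47 = 0.145865
z = (z_r − z_0)/SE = (0.859500 − 1.527524) / 0.145865 = -0.668024 / 0.145865 = -4.580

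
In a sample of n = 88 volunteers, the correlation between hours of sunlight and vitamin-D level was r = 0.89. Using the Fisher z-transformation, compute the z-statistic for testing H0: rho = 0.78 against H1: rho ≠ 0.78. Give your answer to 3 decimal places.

z_r = atanh(0.89) = 1.421926,  z_0 = atanh(0.78) = 1.045371
SE = 1/√(n−3) = 1/√85 = 0.108465
z = (z_r − z_0)/SE = (1.421926 − 1.045371) / 0.108465 = 0.376555 / 0.108465 = 3.472

3.472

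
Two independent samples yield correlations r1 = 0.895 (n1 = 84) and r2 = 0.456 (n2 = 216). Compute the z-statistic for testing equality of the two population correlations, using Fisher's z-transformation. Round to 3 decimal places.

z1 = atanh(0.895) = 1.446507,  z2 = atanh(0.456) = 0.492249
SE = √(1/(n1−3) + 1/(n2−3)) = √(1/81 + 1/213) = √(0.0123457 + 0.0046948) = √0.0170405 = 0.130539
z = (z1 − z2)/SE = (1.446507 − 0.492249) / 0.130539 = 0.954258 / 0.130539 = 7.310

7.310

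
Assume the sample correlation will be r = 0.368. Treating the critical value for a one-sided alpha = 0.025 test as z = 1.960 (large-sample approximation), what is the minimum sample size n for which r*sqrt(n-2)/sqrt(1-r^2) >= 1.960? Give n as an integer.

r√(n−2)/√(1−r²) ≥ 1.960  ⇔  n−2 ≥ (1.960)²·(1−r²)/r²
(1−r²)/r² = (1−0.135424)/0.135424 = 6.3842
n ≥ 2 + 3.8416·6.3842 = 2 + 24.5255 = 26.5255
⌈26.5255⌉ = 27

27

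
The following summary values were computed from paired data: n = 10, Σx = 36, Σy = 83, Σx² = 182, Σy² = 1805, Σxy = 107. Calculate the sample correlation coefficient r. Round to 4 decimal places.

-0.7931

Numerator: nΣxy − (Σx)(Σy) = 10·107 − (36)(83) = -1918
Denominator: √[(nΣx²−(Σx)²)(nΣy²−(Σy)²)]
  nΣx²−(Σx)² = 10·182 − 1296 = 524;  nΣy²−(Σy)² = 10·1805 − 6889 = 11161
  √(524·11161) = √5848364 = 2418.3391
r = -1918 / 2418.3391 = -0.7931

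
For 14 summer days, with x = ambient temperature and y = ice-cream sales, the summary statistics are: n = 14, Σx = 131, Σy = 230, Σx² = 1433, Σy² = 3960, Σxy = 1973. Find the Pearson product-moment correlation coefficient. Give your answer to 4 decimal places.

S_xy = nΣxy − ΣxΣy = 14·1973 − 131·230 = 27622 − 30130 = -2508
S_xx = nΣx² − (Σx)² = 14·1433 − 131² = 20062 − 17161 = 2901
S_yy = nΣy² − (Σy)² = 14·3960 − 230² = 55440 − 52900 = 2540
r = S_xy / √(S_xx·S_yy) = -2508 / √(2901·2540) = -2508 / √7368540 = -2508 / 2714.5055 = -0.9239

-0.9239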